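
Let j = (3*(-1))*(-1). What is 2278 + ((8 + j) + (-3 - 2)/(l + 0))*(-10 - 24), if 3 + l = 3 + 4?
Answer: 3893/2 ≈ 1946.5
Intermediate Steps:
l = 4 (l = -3 + (3 + 4) = -3 + 7 = 4)
j = 3 (j = -3*(-1) = 3)
2278 + ((8 + j) + (-3 - 2)/(l + 0))*(-10 - 24) = 2278 + ((8 + 3) + (-3 - 2)/(4 + 0))*(-10 - 24) = 2278 + (11 - 5/4)*(-34) = 2278 + (39/4)*(-34) = 2278 - 663/2 = 3893/2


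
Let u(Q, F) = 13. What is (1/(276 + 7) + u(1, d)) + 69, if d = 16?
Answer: 23207/283 ≈ 82.004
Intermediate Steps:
(1/(276 + 7) + u(1, d)) + 69 = (1/(276 + 7) + 13) + 69 = (1/283 + 13) + 69 = 3680/283 + 69 = 23207/283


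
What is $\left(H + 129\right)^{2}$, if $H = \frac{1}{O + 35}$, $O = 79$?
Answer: $\frac{216295849}{12996} \approx 16643.0$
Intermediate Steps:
$H = \frac{1}{114}$ ($H = \frac{1}{79 + 35} = \frac{1}{114} \approx 0.0087719$)
$\left(H + 129\right)^{2} = \left(\frac{1}{114} + 129\right)^{2} = \left(\frac{14707}{114}\right)^{2} = \frac{216295849}{12996}$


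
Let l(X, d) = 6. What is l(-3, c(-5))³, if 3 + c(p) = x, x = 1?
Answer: 216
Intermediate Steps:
c(p) = -2 (c(p) = -3 + 1 = -2)
l(-3, c(-5))³ = 6³ = 216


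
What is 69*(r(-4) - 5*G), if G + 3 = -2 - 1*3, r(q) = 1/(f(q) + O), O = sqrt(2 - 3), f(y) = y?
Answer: 46644/17 - 69*I/17 ≈ 2743.8 - 4.0588*I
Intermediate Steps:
O = I (O = sqrt(-1) = I ≈ 1.0*I)
r(q) = 1/(I + q) (r(q) = 1/(q + I) = 1/(I + q))
G = -8 (G = -3 + (-2 - 1*3) = -3 + (-2 - 3) = -3 - 5 = -8)
69*(r(-4) - 5*G) = 69*(1/(I - 4) - 5*(-8)) = 69*(1/(-4 + I) + 40) = 69*((-4 - I)/17 + 40) = 69*(40 + (-4 - I)/17) = 2760 + 69*(-4 - I)/17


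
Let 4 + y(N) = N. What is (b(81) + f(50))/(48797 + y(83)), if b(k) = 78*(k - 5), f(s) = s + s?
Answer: 1507/12219 ≈ 0.12333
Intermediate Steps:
f(s) = 2*s
y(N) = -4 + N
b(k) = -390 + 78*k (b(k) = 78*(-5 + k) = -390 + 78*k)
(b(81) + f(50))/(48797 + y(83)) = ((-390 + 78*81) + 2*50)/(48797 + (-4 + 83)) = ((-390 + 6318) + 100)/(48797 + 79) = (5928 + 100)/48876 = 6028*(1/48876) = 1507/12219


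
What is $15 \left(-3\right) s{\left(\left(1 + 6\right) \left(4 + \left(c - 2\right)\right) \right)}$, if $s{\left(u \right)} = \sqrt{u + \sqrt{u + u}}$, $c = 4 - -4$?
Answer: $- 45 \sqrt{70 + 2 \sqrt{35}} \approx -407.08$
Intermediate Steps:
$c = 8$ ($c = 4 + 4 = 8$)
$s{\left(u \right)} = \sqrt{u + \sqrt{2} \sqrt{u}}$ ($s{\left(u \right)} = \sqrt{u + \sqrt{2 u}} = \sqrt{u + \sqrt{2} \sqrt{u}}$)
$15 \left(-3\right) s{\left(\left(1 + 6\right) \left(4 + \left(c - 2\right)\right) \right)} = 15 \left(-3\right) \sqrt{\left(1 + 6\right) \left(4 + \left(8 - 2\right)\right) + \sqrt{2} \sqrt{\left(1 + 6\right) \left(4 + \left(8 - 2\right)\right)}} = - 45 \sqrt{7 \left(4 + 6\right) + \sqrt{2} \sqrt{7 \left(4 + 6\right)}} = - 45 \sqrt{7 \cdot 10 + \sqrt{2} \sqrt{7 \cdot 10}} = - 45 \sqrt{70 + \sqrt{2} \sqrt{70}} = - 45 \sqrt{70 + 2 \sqrt{35}}$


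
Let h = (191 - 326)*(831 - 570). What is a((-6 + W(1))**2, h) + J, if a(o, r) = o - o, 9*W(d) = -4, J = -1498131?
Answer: -1498131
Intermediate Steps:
h = -35235 (h = -135*261 = -35235)
W(d) = -4/9 (W(d) = (1/9)*(-4) = -4/9)
a(o, r) = 0
a((-6 + W(1))**2, h) + J = 0 - 1498131 = -1498131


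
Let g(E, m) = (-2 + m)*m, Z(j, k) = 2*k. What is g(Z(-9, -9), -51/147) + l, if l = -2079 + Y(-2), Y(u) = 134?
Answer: -4667990/2401 ≈ -1944.2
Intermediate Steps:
g(E, m) = m*(-2 + m)
l = -1945 (l = -2079 + 134 = -1945)
g(Z(-9, -9), -51/147) + l = (-51/147)*(-2 - 51/147) - 1945 = (-51*1/147)*(-2 - 51*1/147) - 1945 = -17*(-2 - 17/49)/49 - 1945 = -17/49*(-115/49) - 1945 = 1955/2401 - 1945 = -4667990/2401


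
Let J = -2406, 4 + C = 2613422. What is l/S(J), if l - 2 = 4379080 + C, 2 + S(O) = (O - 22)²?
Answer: 3496250/2947591 ≈ 1.1861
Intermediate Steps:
C = 2613418 (C = -4 + 2613422 = 2613418)
S(O) = -2 + (-22 + O)² (S(O) = -2 + (O - 22)² = -2 + (-22 + O)²)
l = 6992500 (l = 2 + (4379080 + 2613418) = 2 + 6992498 = 6992500)
l/S(J) = 6992500/(-2 + (-22 - 2406)²) = 6992500/(-2 + (-2428)²) = 6992500/(-2 + 5895184) = 6992500/5895182 = 6992500*(1/5895182) = 3496250/2947591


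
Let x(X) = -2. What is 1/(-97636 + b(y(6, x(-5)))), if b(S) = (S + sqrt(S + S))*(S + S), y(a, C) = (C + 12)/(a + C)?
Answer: -390494/38121390509 - 20*sqrt(5)/38121390509 ≈ -1.0245e-5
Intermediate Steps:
y(a, C) = (12 + C)/(C + a)
b(S) = 2*S*(S + sqrt(2)*sqrt(S)) (b(S) = (S + sqrt(2*S))*(2*S) = (S + sqrt(2)*sqrt(S))*(2*S) = 2*S*(S + sqrt(2)*sqrt(S)))
1/(-97636 + b(y(6, x(-5)))) = 1/(-97636 + (2*((12 - 2)/(-2 + 6))**2 + 2*sqrt(2)*((12 - 2)/(-2 + 6))**(3/2))) = 1/(-97636 + (2*(10/4)**2 + 2*sqrt(2)*(10/4)**(3/2))) = 1/(-97636 + (2*((1/4)*10)**2 + 2*sqrt(2)*((1/4)*10)**(3/2))) = 1/(-97636 + (2*(5/2)**2 + 2*sqrt(2)*(5/2)**(3/2))) = 1/(-97636 + (2*(25/4) + 2*sqrt(2)*(5*sqrt(10)/4))) = 1/(-97636 + (25/2 + 5*sqrt(5))) = 1/(-195247/2 + 5*sqrt(5))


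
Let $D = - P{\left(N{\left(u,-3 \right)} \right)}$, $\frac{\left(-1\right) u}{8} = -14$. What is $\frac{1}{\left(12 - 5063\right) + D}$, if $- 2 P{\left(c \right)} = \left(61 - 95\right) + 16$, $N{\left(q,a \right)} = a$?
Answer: $- \frac{1}{5060} \approx -0.00019763$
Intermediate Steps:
$u = 112$ ($u = \left(-8\right) \left(-14\right) = 112$)
$P{\left(c \right)} = 9$ ($P{\left(c \right)} = - \frac{\left(61 - 95\right) + 16}{2} = - \frac{-34 + 16}{2} = \left(- \frac{1}{2}\right) \left(-18\right) = 9$)
$D = -9$ ($D = \left(-1\right) 9 = -9$)
$\frac{1}{\left(12 - 5063\right) + D} = \frac{1}{\left(12 - 5063\right) - 9} = \frac{1}{-5051 - 9} = \frac{1}{-5060} = - \frac{1}{5060}$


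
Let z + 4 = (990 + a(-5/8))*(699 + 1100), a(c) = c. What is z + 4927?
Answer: 14278469/8 ≈ 1.7848e+6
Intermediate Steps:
z = 14239053/8 (z = -4 + (990 - 5/8)*(699 + 1100) = -4 + (990 - 5*⅛)*1799 = -4 + (990 - 5/8)*1799 = -4 + (7915/8)*1799 = -4 + 14239085/8 = 14239053/8 ≈ 1.7799e+6)
z + 4927 = 14239053/8 + 4927 = 14278469/8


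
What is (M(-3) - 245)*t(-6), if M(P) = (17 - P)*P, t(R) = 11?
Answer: -3355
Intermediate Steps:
M(P) = P*(17 - P)
(M(-3) - 245)*t(-6) = (-3*(17 - 1*(-3)) - 245)*11 = (-3*(17 + 3) - 245)*11 = (-3*20 - 245)*11 = (-60 - 245)*11 = -305*11 = -3355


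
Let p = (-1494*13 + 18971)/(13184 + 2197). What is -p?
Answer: 451/15381 ≈ 0.029322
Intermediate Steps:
p = -451/15381 (p = (-19422 + 18971)/15381 = -451*1/15381 = -451/15381 ≈ -0.029322)
-p = -1*(-451/15381) = 451/15381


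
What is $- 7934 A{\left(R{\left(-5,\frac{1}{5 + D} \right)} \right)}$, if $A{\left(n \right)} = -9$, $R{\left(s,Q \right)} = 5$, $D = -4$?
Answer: $71406$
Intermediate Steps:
$- 7934 A{\left(R{\left(-5,\frac{1}{5 + D} \right)} \right)} = \left(-7934\right) \left(-9\right) = 71406$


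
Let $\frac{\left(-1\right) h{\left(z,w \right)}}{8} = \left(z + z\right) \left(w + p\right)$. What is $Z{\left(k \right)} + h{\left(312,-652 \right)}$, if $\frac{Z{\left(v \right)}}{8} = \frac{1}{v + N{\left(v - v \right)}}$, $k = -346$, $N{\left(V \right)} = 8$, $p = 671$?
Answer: $- \frac{16029316}{169} \approx -94848.0$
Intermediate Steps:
$h{\left(z,w \right)} = - 16 z \left(671 + w\right)$ ($h{\left(z,w \right)} = - 8 \left(z + z\right) \left(w + 671\right) = - 8 \cdot 2 z \left(671 + w\right) = - 16 z \left(671 + w\right)$)
$Z{\left(v \right)} = \frac{8}{8 + v}$ ($Z{\left(v \right)} = \frac{8}{v + 8} = \frac{8}{8 + v}$)
$Z{\left(k \right)} + h{\left(312,-652 \right)} = \frac{8}{8 - 346} - 4992 \left(671 - 652\right) = \frac{8}{-338} - 4992 \cdot 19 = 8 \left(- \frac{1}{338}\right) - 94848 = - \frac{4}{169} - 94848 = - \frac{16029316}{169}$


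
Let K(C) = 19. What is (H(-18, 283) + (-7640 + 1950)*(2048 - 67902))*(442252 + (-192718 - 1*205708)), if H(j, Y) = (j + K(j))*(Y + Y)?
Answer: 16422032834276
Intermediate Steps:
H(j, Y) = 2*Y*(19 + j) (H(j, Y) = (j + 19)*(Y + Y) = (19 + j)*(2*Y) = 2*Y*(19 + j))
(H(-18, 283) + (-7640 + 1950)*(2048 - 67902))*(442252 + (-192718 - 1*205708)) = (2*283*(19 - 18) + (-7640 + 1950)*(2048 - 67902))*(442252 + (-192718 - 1*205708)) = (2*283*1 - 5690*(-65854))*(442252 + (-192718 - 205708)) = (566 + 374709260)*(442252 - 398426) = 374709826*43826 = 16422032834276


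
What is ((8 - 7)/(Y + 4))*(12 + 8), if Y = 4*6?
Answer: 5/7 ≈ 0.71429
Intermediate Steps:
Y = 24
((8 - 7)/(Y + 4))*(12 + 8) = ((8 - 7)/(24 + 4))*(12 + 8) = (1/28)*20 = 5/7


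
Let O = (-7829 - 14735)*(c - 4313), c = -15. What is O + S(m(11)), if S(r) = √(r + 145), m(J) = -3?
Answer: 97656992 + √142 ≈ 9.7657e+7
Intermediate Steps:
S(r) = √(145 + r)
O = 97656992 (O = (-7829 - 14735)*(-15 - 4313) = -22564*(-4328) = 97656992)
O + S(m(11)) = 97656992 + √(145 - 3) = 97656992 + √142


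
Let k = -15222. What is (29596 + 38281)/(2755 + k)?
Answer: -67877/12467 ≈ -5.4445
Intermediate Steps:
(29596 + 38281)/(2755 + k) = (29596 + 38281)/(2755 - 15222) = 67877/(-12467) = 67877*(-1/12467) = -67877/12467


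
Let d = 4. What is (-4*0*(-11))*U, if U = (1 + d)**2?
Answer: 0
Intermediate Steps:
U = 25 (U = (1 + 4)**2 = 5**2 = 25)
(-4*0*(-11))*U = (-4*0*(-11))*25 = (0*(-11))*25 = 0*25 = 0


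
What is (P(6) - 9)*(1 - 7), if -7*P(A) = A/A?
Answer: 384/7 ≈ 54.857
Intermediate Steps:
P(A) = -1/7 (P(A) = -A/(7*A) = -1/7*1 = -1/7)
(P(6) - 9)*(1 - 7) = (-1/7 - 9)*(1 - 7) = -64/7*(-6) = 384/7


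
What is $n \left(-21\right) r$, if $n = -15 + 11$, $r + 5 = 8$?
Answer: $252$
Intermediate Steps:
$r = 3$ ($r = -5 + 8 = 3$)
$n = -4$
$n \left(-21\right) r = \left(-4\right) \left(-21\right) 3 = 84 \cdot 3 = 252$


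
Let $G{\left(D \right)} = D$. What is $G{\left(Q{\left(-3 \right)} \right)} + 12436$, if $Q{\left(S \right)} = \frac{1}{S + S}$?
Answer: $\frac{74615}{6} \approx 12436.0$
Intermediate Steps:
$Q{\left(S \right)} = \frac{1}{2 S}$
$G{\left(Q{\left(-3 \right)} \right)} + 12436 = \frac{1}{2 \left(-3\right)} + 12436 = \frac{1}{2} \left(- \frac{1}{3}\right) + 12436 = - \frac{1}{6} + 12436 = \frac{74615}{6}$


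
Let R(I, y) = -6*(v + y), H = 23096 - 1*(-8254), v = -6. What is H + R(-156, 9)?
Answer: 31332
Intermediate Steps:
H = 31350 (H = 23096 + 8254 = 31350)
R(I, y) = 36 - 6*y (R(I, y) = -6*(-6 + y) = 36 - 6*y)
H + R(-156, 9) = 31350 + (36 - 6*9) = 31350 + (36 - 54) = 31350 - 18 = 31332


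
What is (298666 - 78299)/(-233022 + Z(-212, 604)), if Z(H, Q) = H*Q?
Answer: -220367/361070 ≈ -0.61032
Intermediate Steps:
(298666 - 78299)/(-233022 + Z(-212, 604)) = (298666 - 78299)/(-233022 - 212*604) = 220367/(-233022 - 128048) = 220367/(-361070) = 220367*(-1/361070) = -220367/361070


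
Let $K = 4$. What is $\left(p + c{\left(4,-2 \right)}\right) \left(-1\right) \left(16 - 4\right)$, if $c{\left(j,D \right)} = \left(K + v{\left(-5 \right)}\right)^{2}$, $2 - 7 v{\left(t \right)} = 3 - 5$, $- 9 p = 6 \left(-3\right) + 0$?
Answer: $- \frac{13464}{49} \approx -274.78$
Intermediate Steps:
$p = 2$ ($p = - \frac{6 \left(-3\right) + 0}{9} = - \frac{-18 + 0}{9} = \left(- \frac{1}{9}\right) \left(-18\right) = 2$)
$v{\left(t \right)} = \frac{4}{7}$ ($v{\left(t \right)} = \frac{2}{7} - \frac{3 - 5}{7} = \frac{2}{7} - - \frac{2}{7} = \frac{2}{7} + \frac{2}{7} = \frac{4}{7}$)
$c{\left(j,D \right)} = \frac{1024}{49}$ ($c{\left(j,D \right)} = \left(4 + \frac{4}{7}\right)^{2} = \left(\frac{32}{7}\right)^{2} = \frac{1024}{49}$)
$\left(p + c{\left(4,-2 \right)}\right) \left(-1\right) \left(16 - 4\right) = \left(2 + \frac{1024}{49}\right) \left(-1\right) \left(16 - 4\right) = \frac{1122}{49} \left(-1\right) 12 = \left(- \frac{1122}{49}\right) 12 = - \frac{13464}{49}$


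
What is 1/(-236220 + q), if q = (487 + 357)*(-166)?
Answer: -1/376324 ≈ -2.6573e-6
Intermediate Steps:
q = -140104 (q = 844*(-166) = -140104)
1/(-236220 + q) = 1/(-236220 - 140104) = 1/(-376324) = -1/376324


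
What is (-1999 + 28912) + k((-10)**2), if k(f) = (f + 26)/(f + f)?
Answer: 2691363/100 ≈ 26914.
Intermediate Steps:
k(f) = (26 + f)/(2*f) (k(f) = (26 + f)/((2*f)) = (26 + f)*(1/(2*f)) = (26 + f)/(2*f))
(-1999 + 28912) + k((-10)**2) = (-1999 + 28912) + (26 + (-10)**2)/(2*((-10)**2)) = 26913 + (1/2)*(26 + 100)/100 = 26913 + (1/2)*(1/100)*126 = 26913 + 63/100 = 2691363/100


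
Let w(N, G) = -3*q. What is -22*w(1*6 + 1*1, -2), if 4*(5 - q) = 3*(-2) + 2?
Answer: 396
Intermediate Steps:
q = 6 (q = 5 - (3*(-2) + 2)/4 = 5 - (-6 + 2)/4 = 5 - ¼*(-4) = 5 + 1 = 6)
w(N, G) = -18 (w(N, G) = -3*6 = -18)
-22*w(1*6 + 1*1, -2) = -22*(-18) = 396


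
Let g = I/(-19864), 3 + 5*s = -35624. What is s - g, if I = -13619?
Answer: -707762823/99320 ≈ -7126.1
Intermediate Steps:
s = -35627/5 (s = -⅗ + (⅕)*(-35624) = -⅗ - 35624/5 = -35627/5 ≈ -7125.4)
g = 13619/19864 (g = -13619/(-19864) = -13619*(-1/19864) = 13619/19864 ≈ 0.68561)
s - g = -35627/5 - 1*13619/19864 = -35627/5 - 13619/19864 = -707762823/99320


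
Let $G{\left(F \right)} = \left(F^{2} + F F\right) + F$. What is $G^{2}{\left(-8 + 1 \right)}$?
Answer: $8281$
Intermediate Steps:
$G{\left(F \right)} = F + 2 F^{2}$ ($G{\left(F \right)} = \left(F^{2} + F^{2}\right) + F = 2 F^{2} + F = F + 2 F^{2}$)
$G^{2}{\left(-8 + 1 \right)} = \left(\left(-8 + 1\right) \left(1 + 2 \left(-8 + 1\right)\right)\right)^{2} = \left(- 7 \left(1 + 2 \left(-7\right)\right)\right)^{2} = \left(- 7 \left(1 - 14\right)\right)^{2} = \left(\left(-7\right) \left(-13\right)\right)^{2} = 91^{2} = 8281$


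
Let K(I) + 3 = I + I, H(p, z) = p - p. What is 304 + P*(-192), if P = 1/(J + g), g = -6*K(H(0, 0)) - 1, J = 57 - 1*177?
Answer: 31504/103 ≈ 305.86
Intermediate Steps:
H(p, z) = 0
K(I) = -3 + 2*I (K(I) = -3 + (I + I) = -3 + 2*I)
J = -120 (J = 57 - 177 = -120)
g = 17 (g = -6*(-3 + 2*0) - 1 = -6*(-3 + 0) - 1 = -6*(-3) - 1 = 18 - 1 = 17)
P = -1/103 (P = 1/(-120 + 17) = 1/(-103) = -1/103 ≈ -0.0097087)
304 + P*(-192) = 304 - 1/103*(-192) = 304 + 192/103 = 31504/103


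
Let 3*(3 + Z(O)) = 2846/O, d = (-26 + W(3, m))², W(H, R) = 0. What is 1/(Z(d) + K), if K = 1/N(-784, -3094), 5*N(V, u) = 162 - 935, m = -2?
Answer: -783822/1256557 ≈ -0.62379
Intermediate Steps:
d = 676 (d = (-26 + 0)² = (-26)² = 676)
N(V, u) = -773/5 (N(V, u) = (162 - 935)/5 = (⅕)*(-773) = -773/5)
Z(O) = -3 + 2846/(3*O) (Z(O) = -3 + (2846/O)/3 = -3 + 2846/(3*O))
K = -5/773 (K = 1/(-773/5) = -5/773 ≈ -0.0064683)
1/(Z(d) + K) = 1/((-3 + (2846/3)/676) - 5/773) = 1/((-3 + (2846/3)*(1/676)) - 5/773) = 1/((-3 + 1423/1014) - 5/773) = 1/(-1619/1014 - 5/773) = 1/(-1256557/783822) = -783822/1256557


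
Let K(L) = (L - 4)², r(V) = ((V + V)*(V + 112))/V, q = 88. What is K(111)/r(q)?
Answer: 11449/400 ≈ 28.622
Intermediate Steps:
r(V) = 224 + 2*V (r(V) = ((2*V)*(112 + V))/V = (2*V*(112 + V))/V = 224 + 2*V)
K(L) = (-4 + L)²
K(111)/r(q) = (-4 + 111)²/(224 + 2*88) = 107²/(224 + 176) = 11449/400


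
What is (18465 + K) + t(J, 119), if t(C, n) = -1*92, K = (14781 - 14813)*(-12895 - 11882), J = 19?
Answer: 811237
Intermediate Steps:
K = 792864 (K = -32*(-24777) = 792864)
t(C, n) = -92
(18465 + K) + t(J, 119) = (18465 + 792864) - 92 = 811329 - 92 = 811237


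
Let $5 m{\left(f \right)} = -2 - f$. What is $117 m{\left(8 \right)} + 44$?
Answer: $-190$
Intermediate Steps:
$m{\left(f \right)} = - \frac{2}{5} - \frac{f}{5}$ ($m{\left(f \right)} = \frac{-2 - f}{5} = - \frac{2}{5} - \frac{f}{5}$)
$117 m{\left(8 \right)} + 44 = 117 \left(- \frac{2}{5} - \frac{8}{5}\right) + 44 = 117 \left(-2\right) + 44 = -234 + 44 = -190$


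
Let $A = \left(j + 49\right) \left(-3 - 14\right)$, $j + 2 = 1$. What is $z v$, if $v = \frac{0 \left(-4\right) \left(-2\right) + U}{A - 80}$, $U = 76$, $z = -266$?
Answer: $\frac{361}{16} \approx 22.563$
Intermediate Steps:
$j = -1$ ($j = -2 + 1 = -1$)
$A = -816$ ($A = \left(-1 + 49\right) \left(-3 - 14\right) = 48 \left(-17\right) = -816$)
$v = - \frac{19}{224}$ ($v = \frac{0 \left(-4\right) \left(-2\right) + 76}{-816 - 80} = \frac{0 \left(-2\right) + 76}{-896} = \left(0 + 76\right) \left(- \frac{1}{896}\right) = 76 \left(- \frac{1}{896}\right) = - \frac{19}{224} \approx -0.084821$)
$z v = \left(-266\right) \left(- \frac{19}{224}\right) = \frac{361}{16}$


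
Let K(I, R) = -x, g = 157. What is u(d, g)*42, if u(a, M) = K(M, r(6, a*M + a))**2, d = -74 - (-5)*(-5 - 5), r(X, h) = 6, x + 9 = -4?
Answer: 7098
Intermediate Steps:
x = -13 (x = -9 - 4 = -13)
K(I, R) = 13 (K(I, R) = -1*(-13) = 13)
d = -124 (d = -74 - (-5)*(-10) = -74 - 1*50 = -74 - 50 = -124)
u(a, M) = 169 (u(a, M) = 13**2 = 169)
u(d, g)*42 = 169*42 = 7098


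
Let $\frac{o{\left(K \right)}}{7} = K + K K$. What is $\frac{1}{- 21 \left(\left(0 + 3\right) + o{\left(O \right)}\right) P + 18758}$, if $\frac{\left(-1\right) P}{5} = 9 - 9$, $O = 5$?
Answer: $\frac{1}{18758} \approx 5.3311 \cdot 10^{-5}$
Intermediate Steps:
$P = 0$ ($P = - 5 \left(9 - 9\right) = \left(-5\right) 0 = 0$)
$o{\left(K \right)} = 7 K + 7 K^{2}$ ($o{\left(K \right)} = 7 \left(K + K K\right) = 7 \left(K + K^{2}\right) = 7 K + 7 K^{2}$)
$\frac{1}{- 21 \left(\left(0 + 3\right) + o{\left(O \right)}\right) P + 18758} = \frac{1}{- 21 \left(\left(0 + 3\right) + 7 \cdot 5 \left(1 + 5\right)\right) 0 + 18758} = \frac{1}{- 21 \left(3 + 7 \cdot 5 \cdot 6\right) 0 + 18758} = \frac{1}{- 21 \left(3 + 210\right) 0 + 18758} = \frac{1}{\left(-21\right) 213 \cdot 0 + 18758} = \frac{1}{\left(-4473\right) 0 + 18758} = \frac{1}{0 + 18758} = \frac{1}{18758}$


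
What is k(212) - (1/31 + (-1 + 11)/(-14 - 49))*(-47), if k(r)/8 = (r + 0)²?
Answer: 702193447/1953 ≈ 3.5955e+5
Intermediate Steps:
k(r) = 8*r² (k(r) = 8*(r + 0)² = 8*r²)
k(212) - (1/31 + (-1 + 11)/(-14 - 49))*(-47) = 8*212² - (1/31 + (-1 + 11)/(-14 - 49))*(-47) = 8*44944 - (1/31 + 10/(-63))*(-47) = 359552 - (1/31 + 10*(-1/63))*(-47) = 359552 - (1/31 - 10/63)*(-47) = 359552 - (-247)*(-47)/1953 = 359552 - 1*11609/1953 = 359552 - 11609/1953 = 702193447/1953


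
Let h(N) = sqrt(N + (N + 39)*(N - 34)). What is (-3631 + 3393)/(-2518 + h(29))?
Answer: 85612/905805 + 34*I*sqrt(311)/905805 ≈ 0.094515 + 0.00066195*I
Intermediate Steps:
h(N) = sqrt(N + (-34 + N)*(39 + N)) (h(N) = sqrt(N + (39 + N)*(-34 + N)) = sqrt(N + (-34 + N)*(39 + N)))
(-3631 + 3393)/(-2518 + h(29)) = (-3631 + 3393)/(-2518 + sqrt(-1326 + 29**2 + 6*29)) = -238/(-2518 + sqrt(-1326 + 841 + 174)) = -238/(-2518 + sqrt(-311)) = -238/(-2518 + I*sqrt(311))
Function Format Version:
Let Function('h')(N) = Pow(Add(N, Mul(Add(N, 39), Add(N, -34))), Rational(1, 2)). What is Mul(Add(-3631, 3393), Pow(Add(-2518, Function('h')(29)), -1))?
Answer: Add(Rational(85612, 905805), Mul(Rational(34, 905805), I, Pow(311, Rational(1, 2)))) ≈ Add(0.094515, Mul(0.00066195, I))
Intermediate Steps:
Function('h')(N) = Pow(Add(N, Mul(Add(-34, N), Add(39, N))), Rational(1, 2)) (Function('h')(N) = Pow(Add(N, Mul(Add(39, N), Add(-34, N))), Rational(1, 2)) = Pow(Add(N, Mul(Add(-34, N), Add(39, N))), Rational(1, 2)))
Mul(Add(-3631, 3393), Pow(Add(-2518, Function('h')(29)), -1)) = Mul(Add(-3631, 3393), Pow(Add(-2518, Pow(Add(-1326, Pow(29, 2), Mul(6, 29)), Rational(1, 2))), -1)) = Mul(-238, Pow(Add(-2518, Pow(Add(-1326, 841, 174), Rational(1, 2))), -1)) = Mul(-238, Pow(Add(-2518, Pow(-311, Rational(1, 2))), -1)) = Mul(-238, Pow(Add(-2518, Mul(I, Pow(311, Rational(1, 2)))), -1))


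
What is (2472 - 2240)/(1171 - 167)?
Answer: 58/251 ≈ 0.23108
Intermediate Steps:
(2472 - 2240)/(1171 - 167) = 232/1004 = 232*(1/1004) = 58/251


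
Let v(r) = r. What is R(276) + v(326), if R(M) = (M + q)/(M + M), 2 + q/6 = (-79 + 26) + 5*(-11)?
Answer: 7482/23 ≈ 325.30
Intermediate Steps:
q = -660 (q = -12 + 6*((-79 + 26) + 5*(-11)) = -12 + 6*(-53 - 55) = -12 + 6*(-108) = -12 - 648 = -660)
R(M) = (-660 + M)/(2*M) (R(M) = (M - 660)/(M + M) = (-660 + M)/((2*M)) = (-660 + M)*(1/(2*M)) = (-660 + M)/(2*M))
R(276) + v(326) = (½)*(-660 + 276)/276 + 326 = (½)*(1/276)*(-384) + 326 = -16/23 + 326 = 7482/23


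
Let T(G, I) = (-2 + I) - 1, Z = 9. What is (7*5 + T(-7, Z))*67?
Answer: 2747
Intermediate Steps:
T(G, I) = -3 + I
(7*5 + T(-7, Z))*67 = (7*5 + (-3 + 9))*67 = (35 + 6)*67 = 41*67 = 2747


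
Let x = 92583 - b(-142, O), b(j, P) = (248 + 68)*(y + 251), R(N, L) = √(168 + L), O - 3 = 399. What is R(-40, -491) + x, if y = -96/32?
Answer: 14215 + I*√323 ≈ 14215.0 + 17.972*I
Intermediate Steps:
O = 402 (O = 3 + 399 = 402)
y = -3 (y = -96*1/32 = -3)
b(j, P) = 78368 (b(j, P) = (248 + 68)*(-3 + 251) = 316*248 = 78368)
x = 14215 (x = 92583 - 1*78368 = 92583 - 78368 = 14215)
R(-40, -491) + x = √(168 - 491) + 14215 = √(-323) + 14215 = I*√323 + 14215 = 14215 + I*√323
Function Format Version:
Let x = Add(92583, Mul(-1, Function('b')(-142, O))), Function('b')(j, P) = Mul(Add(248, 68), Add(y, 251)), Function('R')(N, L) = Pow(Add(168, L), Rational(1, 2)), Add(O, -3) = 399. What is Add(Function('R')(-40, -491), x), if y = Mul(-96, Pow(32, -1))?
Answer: Add(14215, Mul(I, Pow(323, Rational(1, 2)))) ≈ Add(14215., Mul(17.972, I))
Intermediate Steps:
O = 402 (O = Add(3, 399) = 402)
y = -3 (y = Mul(-96, Rational(1, 32)) = -3)
Function('b')(j, P) = 78368 (Function('b')(j, P) = Mul(Add(248, 68), Add(-3, 251)) = Mul(316, 248) = 78368)
x = 14215 (x = Add(92583, Mul(-1, 78368)) = Add(92583, -78368) = 14215)
Add(Function('R')(-40, -491), x) = Add(Pow(Add(168, -491), Rational(1, 2)), 14215) = Add(Pow(-323, Rational(1, 2)), 14215) = Add(Mul(I, Pow(323, Rational(1, 2))), 14215) = Add(14215, Mul(I, Pow(323, Rational(1, 2))))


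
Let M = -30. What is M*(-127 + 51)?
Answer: 2280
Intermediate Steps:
M*(-127 + 51) = -30*(-127 + 51) = -30*(-76) = 2280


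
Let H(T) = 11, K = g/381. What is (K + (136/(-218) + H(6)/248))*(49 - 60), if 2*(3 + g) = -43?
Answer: 72937139/10299192 ≈ 7.0818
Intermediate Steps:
g = -49/2 (g = -3 + (½)*(-43) = -3 - 43/2 = -49/2 ≈ -24.500)
K = -49/762 (K = -49/2/381 = -49/2*1/381 = -49/762 ≈ -0.064304)
(K + (136/(-218) + H(6)/248))*(49 - 60) = (-49/762 + (136/(-218) + 11/248))*(49 - 60) = (-49/762 + (136*(-1/218) + 11*(1/248)))*(-11) = (-49/762 + (-68/109 + 11/248))*(-11) = (-49/762 - 15665/27032)*(-11) = -6630649/10299192*(-11) = 72937139/10299192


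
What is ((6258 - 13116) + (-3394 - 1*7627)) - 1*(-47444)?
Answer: 29565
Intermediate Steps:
((6258 - 13116) + (-3394 - 1*7627)) - 1*(-47444) = (-6858 + (-3394 - 7627)) + 47444 = (-6858 - 11021) + 47444 = -17879 + 47444 = 29565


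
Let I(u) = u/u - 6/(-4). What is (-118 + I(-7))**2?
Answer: 53361/4 ≈ 13340.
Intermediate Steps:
I(u) = 5/2 (I(u) = 1 - 6*(-1/4) = 1 + 3/2 = 5/2)
(-118 + I(-7))**2 = (-118 + 5/2)**2 = (-231/2)**2 = 53361/4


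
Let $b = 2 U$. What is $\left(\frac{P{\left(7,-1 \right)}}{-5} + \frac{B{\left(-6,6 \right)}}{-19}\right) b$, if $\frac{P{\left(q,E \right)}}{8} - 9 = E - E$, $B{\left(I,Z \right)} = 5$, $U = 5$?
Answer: $- \frac{2786}{19} \approx -146.63$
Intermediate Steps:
$P{\left(q,E \right)} = 72$ ($P{\left(q,E \right)} = 72 + 8 \left(E - E\right) = 72 + 8 \cdot 0 = 72 + 0 = 72$)
$b = 10$ ($b = 2 \cdot 5 = 10$)
$\left(\frac{P{\left(7,-1 \right)}}{-5} + \frac{B{\left(-6,6 \right)}}{-19}\right) b = \left(\frac{72}{-5} + \frac{5}{-19}\right) 10 = \left(72 \left(- \frac{1}{5}\right) + 5 \left(- \frac{1}{19}\right)\right) 10 = \left(- \frac{72}{5} - \frac{5}{19}\right) 10 = \left(- \frac{1393}{95}\right) 10 = - \frac{2786}{19}$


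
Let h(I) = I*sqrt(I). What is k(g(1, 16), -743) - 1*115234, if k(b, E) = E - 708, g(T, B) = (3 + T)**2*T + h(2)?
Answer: -116685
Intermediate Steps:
h(I) = I**(3/2)
g(T, B) = 2*sqrt(2) + T*(3 + T)**2 (g(T, B) = (3 + T)**2*T + 2**(3/2) = T*(3 + T)**2 + 2*sqrt(2) = 2*sqrt(2) + T*(3 + T)**2)
k(b, E) = -708 + E
k(g(1, 16), -743) - 1*115234 = (-708 - 743) - 1*115234 = -1451 - 115234 = -116685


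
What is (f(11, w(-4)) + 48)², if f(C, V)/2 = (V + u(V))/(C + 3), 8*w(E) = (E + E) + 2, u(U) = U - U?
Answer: 1798281/784 ≈ 2293.7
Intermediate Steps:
u(U) = 0
w(E) = ¼ + E/4 (w(E) = ((E + E) + 2)/8 = (2*E + 2)/8 = (2 + 2*E)/8 = ¼ + E/4)
f(C, V) = 2*V/(3 + C) (f(C, V) = 2*((V + 0)/(C + 3)) = 2*(V/(3 + C)) = 2*V/(3 + C))
(f(11, w(-4)) + 48)² = (2*(¼ + (¼)*(-4))/(3 + 11) + 48)² = (2*(¼ - 1)/14 + 48)² = (2*(-¾)*(1/14) + 48)² = (-3/28 + 48)² = (1341/28)² = 1798281/784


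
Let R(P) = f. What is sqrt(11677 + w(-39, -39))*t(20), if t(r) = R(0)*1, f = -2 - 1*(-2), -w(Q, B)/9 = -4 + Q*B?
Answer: 0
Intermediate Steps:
w(Q, B) = 36 - 9*B*Q (w(Q, B) = -9*(-4 + Q*B) = -9*(-4 + B*Q) = 36 - 9*B*Q)
f = 0 (f = -2 + 2 = 0)
R(P) = 0
t(r) = 0 (t(r) = 0*1 = 0)
sqrt(11677 + w(-39, -39))*t(20) = sqrt(11677 + (36 - 9*(-39)*(-39)))*0 = sqrt(11677 + (36 - 13689))*0 = sqrt(11677 - 13653)*0 = sqrt(-1976)*0 = (2*I*sqrt(494))*0 = 0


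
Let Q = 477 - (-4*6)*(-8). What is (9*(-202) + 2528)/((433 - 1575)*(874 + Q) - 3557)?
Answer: -142/265427 ≈ -0.00053499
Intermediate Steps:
Q = 285 (Q = 477 - (-24)*(-8) = 477 - 1*192 = 477 - 192 = 285)
(9*(-202) + 2528)/((433 - 1575)*(874 + Q) - 3557) = (9*(-202) + 2528)/((433 - 1575)*(874 + 285) - 3557) = (-1818 + 2528)/(-1142*1159 - 3557) = 710/(-1323578 - 3557) = 710/(-1327135) = 710*(-1/1327135) = -142/265427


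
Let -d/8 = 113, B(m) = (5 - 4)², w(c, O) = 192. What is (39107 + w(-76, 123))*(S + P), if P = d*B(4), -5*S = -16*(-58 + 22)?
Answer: -200267704/5 ≈ -4.0054e+7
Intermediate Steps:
S = -576/5 (S = -(-16)*(-58 + 22)/5 = -(-16)*(-36)/5 = -⅕*576 = -576/5 ≈ -115.20)
B(m) = 1 (B(m) = 1² = 1)
d = -904 (d = -8*113 = -904)
P = -904 (P = -904*1 = -904)
(39107 + w(-76, 123))*(S + P) = (39107 + 192)*(-576/5 - 904) = 39299*(-5096/5) = -200267704/5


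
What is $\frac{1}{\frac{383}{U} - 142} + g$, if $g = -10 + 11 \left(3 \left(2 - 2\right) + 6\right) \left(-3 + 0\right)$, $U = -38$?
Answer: $- \frac{1202070}{5779} \approx -208.01$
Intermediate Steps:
$g = -208$ ($g = -10 + 11 \left(3 \cdot 0 + 6\right) \left(-3\right) = -10 + 11 \left(0 + 6\right) \left(-3\right) = -10 + 11 \cdot 6 \left(-3\right) = -10 + 11 \left(-18\right) = -10 - 198 = -208$)
$\frac{1}{\frac{383}{U} - 142} + g = \frac{1}{\frac{383}{-38} - 142} - 208 = \frac{1}{383 \left(- \frac{1}{38}\right) - 142} - 208 = \frac{1}{- \frac{383}{38} - 142} - 208 = \frac{1}{- \frac{5779}{38}} - 208 = - \frac{38}{5779} - 208 = - \frac{1202070}{5779}$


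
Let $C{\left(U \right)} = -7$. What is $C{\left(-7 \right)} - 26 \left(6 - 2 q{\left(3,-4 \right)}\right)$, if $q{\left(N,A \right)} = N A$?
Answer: $-787$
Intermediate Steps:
$q{\left(N,A \right)} = A N$
$C{\left(-7 \right)} - 26 \left(6 - 2 q{\left(3,-4 \right)}\right) = -7 - 26 \left(6 - 2 \left(\left(-4\right) 3\right)\right) = -7 - 26 \left(6 - -24\right) = -7 - 26 \left(6 + 24\right) = -7 - 780 = -787$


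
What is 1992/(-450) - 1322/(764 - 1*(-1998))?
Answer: -508067/103575 ≈ -4.9053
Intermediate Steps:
1992/(-450) - 1322/(764 - 1*(-1998)) = 1992*(-1/450) - 1322/(764 + 1998) = -332/75 - 1322/2762 = -332/75 - 1322*1/2762 = -332/75 - 661/1381 = -508067/103575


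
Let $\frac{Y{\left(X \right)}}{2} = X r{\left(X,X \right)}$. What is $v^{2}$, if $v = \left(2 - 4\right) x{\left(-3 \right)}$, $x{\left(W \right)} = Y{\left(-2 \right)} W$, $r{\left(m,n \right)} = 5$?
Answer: $14400$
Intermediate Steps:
$Y{\left(X \right)} = 10 X$ ($Y{\left(X \right)} = 2 X 5 = 2 \cdot 5 X = 10 X$)
$x{\left(W \right)} = - 20 W$ ($x{\left(W \right)} = 10 \left(-2\right) W = - 20 W$)
$v = -120$ ($v = \left(2 - 4\right) \left(\left(-20\right) \left(-3\right)\right) = \left(-2\right) 60 = -120$)
$v^{2} = \left(-120\right)^{2} = 14400$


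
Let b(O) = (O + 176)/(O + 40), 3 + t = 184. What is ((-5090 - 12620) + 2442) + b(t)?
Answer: -198463/13 ≈ -15266.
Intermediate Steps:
t = 181 (t = -3 + 184 = 181)
b(O) = (176 + O)/(40 + O)
((-5090 - 12620) + 2442) + b(t) = ((-5090 - 12620) + 2442) + (176 + 181)/(40 + 181) = (-17710 + 2442) + 357/221 = -15268 + (1/221)*357 = -15268 + 21/13 = -198463/13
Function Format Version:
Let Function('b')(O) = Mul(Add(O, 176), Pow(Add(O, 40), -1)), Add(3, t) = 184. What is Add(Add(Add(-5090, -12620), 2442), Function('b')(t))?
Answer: Rational(-198463, 13) ≈ -15266.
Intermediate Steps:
t = 181 (t = Add(-3, 184) = 181)
Function('b')(O) = Mul(Pow(Add(40, O), -1), Add(176, O)) (Function('b')(O) = Mul(Add(176, O), Pow(Add(40, O), -1)) = Mul(Pow(Add(40, O), -1), Add(176, O)))
Add(Add(Add(-5090, -12620), 2442), Function('b')(t)) = Add(Add(Add(-5090, -12620), 2442), Mul(Pow(Add(40, 181), -1), Add(176, 181))) = Add(Add(-17710, 2442), Mul(Pow(221, -1), 357)) = Add(-15268, Mul(Rational(1, 221), 357)) = Add(-15268, Rational(21, 13)) = Rational(-198463, 13)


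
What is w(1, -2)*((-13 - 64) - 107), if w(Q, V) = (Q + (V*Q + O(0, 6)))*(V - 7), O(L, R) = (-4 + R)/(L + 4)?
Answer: -828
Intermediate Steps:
O(L, R) = (-4 + R)/(4 + L)
w(Q, V) = (-7 + V)*(½ + Q + Q*V) (w(Q, V) = (Q + (V*Q + (-4 + 6)/(4 + 0)))*(V - 7) = (Q + (Q*V + 2/4))*(-7 + V) = (Q + (Q*V + (¼)*2))*(-7 + V) = (Q + (Q*V + ½))*(-7 + V) = (Q + (½ + Q*V))*(-7 + V) = (½ + Q + Q*V)*(-7 + V) = (-7 + V)*(½ + Q + Q*V))
w(1, -2)*((-13 - 64) - 107) = (-7/2 + (½)*(-2) - 7*1 + 1*(-2)² - 6*1*(-2))*((-13 - 64) - 107) = (-7/2 - 1 - 7 + 1*4 + 12)*(-77 - 107) = (-7/2 - 1 - 7 + 4 + 12)*(-184) = (9/2)*(-184) = -828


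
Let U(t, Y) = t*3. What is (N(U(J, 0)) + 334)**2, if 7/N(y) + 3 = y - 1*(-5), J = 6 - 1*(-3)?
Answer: 93954249/841 ≈ 1.1172e+5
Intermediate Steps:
J = 9 (J = 6 + 3 = 9)
U(t, Y) = 3*t
N(y) = 7/(2 + y) (N(y) = 7/(-3 + (y - 1*(-5))) = 7/(-3 + (y + 5)) = 7/(-3 + (5 + y)) = 7/(2 + y))
(N(U(J, 0)) + 334)**2 = (7/(2 + 3*9) + 334)**2 = (7/(2 + 27) + 334)**2 = (7/29 + 334)**2 = (9693/29)**2 = 93954249/841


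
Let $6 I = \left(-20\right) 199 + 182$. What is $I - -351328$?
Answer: $350695$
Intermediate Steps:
$I = -633$ ($I = \frac{\left(-20\right) 199 + 182}{6} = \frac{-3980 + 182}{6} = \frac{1}{6} \left(-3798\right) = -633$)
$I - -351328 = -633 - -351328 = -633 + 351328 = 350695$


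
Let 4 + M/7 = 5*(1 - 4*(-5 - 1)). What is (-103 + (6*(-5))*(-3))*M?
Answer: -11011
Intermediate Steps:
M = 847 (M = -28 + 7*(5*(1 - 4*(-5 - 1))) = -28 + 7*(5*(1 - 4*(-6))) = -28 + 7*(5*(1 + 24)) = -28 + 7*(5*25) = -28 + 7*125 = -28 + 875 = 847)
(-103 + (6*(-5))*(-3))*M = (-103 + (6*(-5))*(-3))*847 = (-103 - 30*(-3))*847 = (-103 + 90)*847 = -13*847 = -11011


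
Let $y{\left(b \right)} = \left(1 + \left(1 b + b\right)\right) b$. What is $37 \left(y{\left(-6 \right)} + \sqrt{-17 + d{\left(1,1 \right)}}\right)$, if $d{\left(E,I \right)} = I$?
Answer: $2442 + 148 i \approx 2442.0 + 148.0 i$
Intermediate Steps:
$y{\left(b \right)} = b \left(1 + 2 b\right)$ ($y{\left(b \right)} = \left(1 + \left(b + b\right)\right) b = \left(1 + 2 b\right) b = b \left(1 + 2 b\right)$)
$37 \left(y{\left(-6 \right)} + \sqrt{-17 + d{\left(1,1 \right)}}\right) = 37 \left(- 6 \left(1 + 2 \left(-6\right)\right) + \sqrt{-17 + 1}\right) = 37 \left(- 6 \left(1 - 12\right) + \sqrt{-16}\right) = 37 \left(\left(-6\right) \left(-11\right) + 4 i\right) = 37 \left(66 + 4 i\right) = 2442 + 148 i$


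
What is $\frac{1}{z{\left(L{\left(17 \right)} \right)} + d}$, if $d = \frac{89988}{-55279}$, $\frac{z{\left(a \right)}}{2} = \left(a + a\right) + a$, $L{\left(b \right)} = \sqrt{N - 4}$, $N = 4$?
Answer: $- \frac{55279}{89988} \approx -0.61429$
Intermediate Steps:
$L{\left(b \right)} = 0$ ($L{\left(b \right)} = \sqrt{4 - 4} = \sqrt{0} = 0$)
$z{\left(a \right)} = 6 a$ ($z{\left(a \right)} = 2 \left(\left(a + a\right) + a\right) = 2 \left(2 a + a\right) = 2 \cdot 3 a = 6 a$)
$d = - \frac{89988}{55279}$ ($d = 89988 \left(- \frac{1}{55279}\right) = - \frac{89988}{55279} \approx -1.6279$)
$\frac{1}{z{\left(L{\left(17 \right)} \right)} + d} = \frac{1}{6 \cdot 0 - \frac{89988}{55279}} = \frac{1}{0 - \frac{89988}{55279}} = \frac{1}{- \frac{89988}{55279}} = - \frac{55279}{89988}$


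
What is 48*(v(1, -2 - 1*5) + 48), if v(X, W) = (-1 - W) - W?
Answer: 2928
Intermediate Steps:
v(X, W) = -1 - 2*W
48*(v(1, -2 - 1*5) + 48) = 48*((-1 - 2*(-2 - 1*5)) + 48) = 48*((-1 - 2*(-2 - 5)) + 48) = 48*((-1 - 2*(-7)) + 48) = 48*((-1 + 14) + 48) = 48*(13 + 48) = 48*61 = 2928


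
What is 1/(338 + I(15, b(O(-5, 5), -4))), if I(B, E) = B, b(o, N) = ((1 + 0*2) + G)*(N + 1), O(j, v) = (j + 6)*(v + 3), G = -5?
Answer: 1/353 ≈ 0.0028329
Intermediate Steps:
O(j, v) = (3 + v)*(6 + j) (O(j, v) = (6 + j)*(3 + v) = (3 + v)*(6 + j))
b(o, N) = -4 - 4*N (b(o, N) = ((1 + 0*2) - 5)*(N + 1) = ((1 + 0) - 5)*(1 + N) = (1 - 5)*(1 + N) = -4*(1 + N) = -4 - 4*N)
1/(338 + I(15, b(O(-5, 5), -4))) = 1/(338 + 15) = 1/353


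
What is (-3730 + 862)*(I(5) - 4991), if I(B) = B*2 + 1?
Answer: 14282640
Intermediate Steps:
I(B) = 1 + 2*B (I(B) = 2*B + 1 = 1 + 2*B)
(-3730 + 862)*(I(5) - 4991) = (-3730 + 862)*((1 + 2*5) - 4991) = -2868*((1 + 10) - 4991) = -2868*(11 - 4991) = -2868*(-4980) = 14282640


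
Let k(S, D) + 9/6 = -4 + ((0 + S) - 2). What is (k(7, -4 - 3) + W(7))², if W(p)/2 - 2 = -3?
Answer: 25/4 ≈ 6.2500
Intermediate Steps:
W(p) = -2 (W(p) = 4 + 2*(-3) = 4 - 6 = -2)
k(S, D) = -15/2 + S (k(S, D) = -3/2 + (-4 + ((0 + S) - 2)) = -3/2 + (-4 + (S - 2)) = -3/2 + (-4 + (-2 + S)) = -3/2 + (-6 + S) = -15/2 + S)
(k(7, -4 - 3) + W(7))² = ((-15/2 + 7) - 2)² = (-½ - 2)² = (-5/2)² = 25/4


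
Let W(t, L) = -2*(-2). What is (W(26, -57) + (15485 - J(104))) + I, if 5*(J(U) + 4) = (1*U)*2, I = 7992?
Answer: 117217/5 ≈ 23443.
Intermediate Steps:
W(t, L) = 4
J(U) = -4 + 2*U/5 (J(U) = -4 + ((1*U)*2)/5 = -4 + (U*2)/5 = -4 + (2*U)/5 = -4 + 2*U/5)
(W(26, -57) + (15485 - J(104))) + I = (4 + (15485 - (-4 + (⅖)*104))) + 7992 = (4 + (15485 - (-4 + 208/5))) + 7992 = (4 + (15485 - 1*188/5)) + 7992 = (4 + (15485 - 188/5)) + 7992 = (4 + 77237/5) + 7992 = 77257/5 + 7992 = 117217/5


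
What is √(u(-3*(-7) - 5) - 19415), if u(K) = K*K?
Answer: 7*I*√391 ≈ 138.42*I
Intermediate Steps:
u(K) = K²
√(u(-3*(-7) - 5) - 19415) = √((-3*(-7) - 5)² - 19415) = √((21 - 5)² - 19415) = √(16² - 19415) = √(256 - 19415) = √(-19159) = 7*I*√391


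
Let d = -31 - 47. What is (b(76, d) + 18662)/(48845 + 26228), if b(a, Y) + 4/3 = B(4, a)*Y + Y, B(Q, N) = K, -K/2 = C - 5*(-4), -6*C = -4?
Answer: 65420/225219 ≈ 0.29047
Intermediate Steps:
C = ⅔ (C = -⅙*(-4) = ⅔ ≈ 0.66667)
K = -124/3 (K = -2*(⅔ - 5*(-4)) = -2*(⅔ + 20) = -2*62/3 = -124/3 ≈ -41.333)
B(Q, N) = -124/3
d = -78
b(a, Y) = -4/3 - 121*Y/3 (b(a, Y) = -4/3 + (-124*Y/3 + Y) = -4/3 - 121*Y/3)
(b(76, d) + 18662)/(48845 + 26228) = ((-4/3 - 121/3*(-78)) + 18662)/(48845 + 26228) = ((-4/3 + 3146) + 18662)/75073 = (9434/3 + 18662)*(1/75073) = (65420/3)*(1/75073) = 65420/225219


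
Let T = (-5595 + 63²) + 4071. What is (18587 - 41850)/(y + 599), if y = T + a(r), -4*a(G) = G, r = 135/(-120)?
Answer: -744416/97417 ≈ -7.6415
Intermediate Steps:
r = -9/8 (r = 135*(-1/120) = -9/8 ≈ -1.1250)
a(G) = -G/4
T = 2445 (T = (-5595 + 3969) + 4071 = -1626 + 4071 = 2445)
y = 78249/32 (y = 2445 - ¼*(-9/8) = 2445 + 9/32 = 78249/32 ≈ 2445.3)
(18587 - 41850)/(y + 599) = (18587 - 41850)/(78249/32 + 599) = -23263/97417/32 = -23263*32/97417 = -744416/97417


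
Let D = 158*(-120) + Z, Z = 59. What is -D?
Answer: 18901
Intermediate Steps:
D = -18901 (D = 158*(-120) + 59 = -18960 + 59 = -18901)
-D = -1*(-18901) = 18901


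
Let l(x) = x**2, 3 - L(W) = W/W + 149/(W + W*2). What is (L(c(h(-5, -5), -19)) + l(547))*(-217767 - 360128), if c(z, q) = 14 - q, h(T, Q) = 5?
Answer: -17118255437300/99 ≈ -1.7291e+11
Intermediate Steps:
L(W) = 2 - 149/(3*W) (L(W) = 3 - (W/W + 149/(W + W*2)) = 3 - (1 + 149/(W + 2*W)) = 3 - (1 + 149/((3*W))) = 3 - (1 + 149*(1/(3*W))) = 3 - (1 + 149/(3*W)) = 3 + (-1 - 149/(3*W)) = 2 - 149/(3*W))
(L(c(h(-5, -5), -19)) + l(547))*(-217767 - 360128) = ((2 - 149/(3*(14 - 1*(-19)))) + 547**2)*(-217767 - 360128) = ((2 - 149/(3*(14 + 19))) + 299209)*(-577895) = ((2 - 149/3/33) + 299209)*(-577895) = ((2 - 149/3*1/33) + 299209)*(-577895) = ((2 - 149/99) + 299209)*(-577895) = (49/99 + 299209)*(-577895) = (29621740/99)*(-577895) = -17118255437300/99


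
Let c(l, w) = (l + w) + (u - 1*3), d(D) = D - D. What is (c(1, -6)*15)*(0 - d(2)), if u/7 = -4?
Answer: 0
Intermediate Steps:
u = -28 (u = 7*(-4) = -28)
d(D) = 0
c(l, w) = -31 + l + w (c(l, w) = (l + w) + (-28 - 1*3) = (l + w) + (-28 - 3) = (l + w) - 31 = -31 + l + w)
(c(1, -6)*15)*(0 - d(2)) = ((-31 + 1 - 6)*15)*(0 - 1*0) = (-36*15)*(0 + 0) = -540*0 = 0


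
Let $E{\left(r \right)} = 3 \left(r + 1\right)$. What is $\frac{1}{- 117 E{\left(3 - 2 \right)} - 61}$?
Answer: $- \frac{1}{763} \approx -0.0013106$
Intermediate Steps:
$E{\left(r \right)} = 3 + 3 r$ ($E{\left(r \right)} = 3 \left(1 + r\right) = 3 + 3 r$)
$\frac{1}{- 117 E{\left(3 - 2 \right)} - 61} = \frac{1}{- 117 \left(3 + 3 \left(3 - 2\right)\right) - 61} = \frac{1}{- 117 \left(3 + 3 \cdot 1\right) - 61} = \frac{1}{- 117 \left(3 + 3\right) - 61} = \frac{1}{\left(-117\right) 6 - 61} = \frac{1}{-702 - 61} = \frac{1}{-763} = - \frac{1}{763}$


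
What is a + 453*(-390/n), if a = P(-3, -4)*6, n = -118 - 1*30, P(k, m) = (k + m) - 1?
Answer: 84783/74 ≈ 1145.7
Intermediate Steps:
P(k, m) = -1 + k + m
n = -148 (n = -118 - 30 = -148)
a = -48 (a = (-1 - 3 - 4)*6 = -8*6 = -48)
a + 453*(-390/n) = -48 + 453*(-390/(-148)) = -48 + 453*(-390*(-1/148)) = -48 + 453*(195/74) = -48 + 88335/74 = 84783/74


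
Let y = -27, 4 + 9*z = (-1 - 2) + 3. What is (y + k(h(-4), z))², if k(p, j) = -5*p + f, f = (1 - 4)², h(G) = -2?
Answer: 64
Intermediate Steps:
f = 9 (f = (-3)² = 9)
z = -4/9 (z = -4/9 + ((-1 - 2) + 3)/9 = -4/9 + (-3 + 3)/9 = -4/9 + (⅑)*0 = -4/9 + 0 = -4/9 ≈ -0.44444)
k(p, j) = 9 - 5*p (k(p, j) = -5*p + 9 = 9 - 5*p)
(y + k(h(-4), z))² = (-27 + (9 - 5*(-2)))² = (-27 + (9 + 10))² = (-27 + 19)² = (-8)² = 64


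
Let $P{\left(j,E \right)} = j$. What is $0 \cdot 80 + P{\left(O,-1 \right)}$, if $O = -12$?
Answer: $-12$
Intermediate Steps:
$0 \cdot 80 + P{\left(O,-1 \right)} = 0 \cdot 80 - 12 = 0 - 12 = -12$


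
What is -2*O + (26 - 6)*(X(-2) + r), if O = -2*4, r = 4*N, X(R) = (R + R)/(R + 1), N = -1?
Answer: 16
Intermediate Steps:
X(R) = 2*R/(1 + R) (X(R) = (2*R)/(1 + R) = 2*R/(1 + R))
r = -4 (r = 4*(-1) = -4)
O = -8
-2*O + (26 - 6)*(X(-2) + r) = -2*(-8) + (26 - 6)*(2*(-2)/(1 - 2) - 4) = 16 + 20*(2*(-2)/(-1) - 4) = 16 + 20*(2*(-2)*(-1) - 4) = 16 + 20*(4 - 4) = 16 + 20*0 = 16 + 0 = 16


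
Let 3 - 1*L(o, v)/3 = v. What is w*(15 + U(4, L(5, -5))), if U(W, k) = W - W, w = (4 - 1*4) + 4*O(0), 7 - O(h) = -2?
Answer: 540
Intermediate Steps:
L(o, v) = 9 - 3*v
O(h) = 9 (O(h) = 7 - 1*(-2) = 7 + 2 = 9)
w = 36 (w = (4 - 1*4) + 4*9 = (4 - 4) + 36 = 0 + 36 = 36)
U(W, k) = 0
w*(15 + U(4, L(5, -5))) = 36*(15 + 0) = 36*15 = 540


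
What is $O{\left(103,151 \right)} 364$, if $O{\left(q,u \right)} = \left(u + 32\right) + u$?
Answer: $121576$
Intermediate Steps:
$O{\left(q,u \right)} = 32 + 2 u$ ($O{\left(q,u \right)} = \left(32 + u\right) + u = 32 + 2 u$)
$O{\left(103,151 \right)} 364 = \left(32 + 2 \cdot 151\right) 364 = \left(32 + 302\right) 364 = 334 \cdot 364 = 121576$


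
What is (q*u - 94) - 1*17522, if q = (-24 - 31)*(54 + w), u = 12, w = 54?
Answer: -88896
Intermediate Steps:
q = -5940 (q = (-24 - 31)*(54 + 54) = -55*108 = -5940)
(q*u - 94) - 1*17522 = (-5940*12 - 94) - 1*17522 = (-71280 - 94) - 17522 = -71374 - 17522 = -88896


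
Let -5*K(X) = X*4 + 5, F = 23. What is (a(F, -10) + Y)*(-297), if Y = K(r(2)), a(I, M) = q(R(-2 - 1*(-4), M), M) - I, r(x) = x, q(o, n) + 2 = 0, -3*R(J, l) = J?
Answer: 40986/5 ≈ 8197.2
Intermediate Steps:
R(J, l) = -J/3
q(o, n) = -2 (q(o, n) = -2 + 0 = -2)
K(X) = -1 - 4*X/5 (K(X) = -(X*4 + 5)/5 = -(4*X + 5)/5 = -(5 + 4*X)/5 = -1 - 4*X/5)
a(I, M) = -2 - I
Y = -13/5 (Y = -1 - 4/5*2 = -1 - 8/5 = -13/5 ≈ -2.6000)
(a(F, -10) + Y)*(-297) = ((-2 - 1*23) - 13/5)*(-297) = ((-2 - 23) - 13/5)*(-297) = (-25 - 13/5)*(-297) = -138/5*(-297) = 40986/5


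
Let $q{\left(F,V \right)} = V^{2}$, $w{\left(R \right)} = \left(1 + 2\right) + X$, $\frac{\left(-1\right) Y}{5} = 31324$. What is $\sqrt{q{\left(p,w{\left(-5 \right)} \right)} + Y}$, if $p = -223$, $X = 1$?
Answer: $14 i \sqrt{799} \approx 395.73 i$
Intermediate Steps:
$Y = -156620$ ($Y = \left(-5\right) 31324 = -156620$)
$w{\left(R \right)} = 4$ ($w{\left(R \right)} = \left(1 + 2\right) + 1 = 3 + 1 = 4$)
$\sqrt{q{\left(p,w{\left(-5 \right)} \right)} + Y} = \sqrt{4^{2} - 156620} = \sqrt{16 - 156620} = \sqrt{-156604} = 14 i \sqrt{799}$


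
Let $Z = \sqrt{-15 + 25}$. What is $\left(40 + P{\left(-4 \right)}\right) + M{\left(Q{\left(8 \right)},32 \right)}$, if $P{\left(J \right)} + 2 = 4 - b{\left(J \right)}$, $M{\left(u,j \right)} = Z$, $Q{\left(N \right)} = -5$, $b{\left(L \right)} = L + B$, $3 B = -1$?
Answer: $\frac{139}{3} + \sqrt{10} \approx 49.496$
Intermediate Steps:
$B = - \frac{1}{3}$ ($B = \frac{1}{3} \left(-1\right) = - \frac{1}{3} \approx -0.33333$)
$b{\left(L \right)} = - \frac{1}{3} + L$ ($b{\left(L \right)} = L - \frac{1}{3} = - \frac{1}{3} + L$)
$Z = \sqrt{10} \approx 3.1623$
$M{\left(u,j \right)} = \sqrt{10}$
$P{\left(J \right)} = \frac{7}{3} - J$ ($P{\left(J \right)} = -2 - \left(- \frac{13}{3} + J\right) = \frac{7}{3} - J$)
$\left(40 + P{\left(-4 \right)}\right) + M{\left(Q{\left(8 \right)},32 \right)} = \left(40 + \left(\frac{7}{3} - -4\right)\right) + \sqrt{10} = \left(40 + \left(\frac{7}{3} + 4\right)\right) + \sqrt{10} = \left(40 + \frac{19}{3}\right) + \sqrt{10} = \frac{139}{3} + \sqrt{10}$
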